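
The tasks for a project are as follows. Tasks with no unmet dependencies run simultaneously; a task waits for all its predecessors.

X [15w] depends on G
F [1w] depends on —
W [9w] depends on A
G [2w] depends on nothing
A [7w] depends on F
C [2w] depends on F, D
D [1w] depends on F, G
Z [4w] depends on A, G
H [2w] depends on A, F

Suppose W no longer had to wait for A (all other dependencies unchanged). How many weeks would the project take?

Before: longest chain G→X = 2+15 = 17, finish 17.
Without A→W, W's earliest start moves from 8 to 0.
New critical path: G→X = 2+15 = 17 ⇒ 17 weeks.

17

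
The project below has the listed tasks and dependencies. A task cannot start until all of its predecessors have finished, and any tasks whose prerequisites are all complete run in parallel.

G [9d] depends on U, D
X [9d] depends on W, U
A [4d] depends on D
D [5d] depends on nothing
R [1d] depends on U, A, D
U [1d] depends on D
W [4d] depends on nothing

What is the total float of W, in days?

Critical path: D→U→X = 5+1+9 = 15, so the finish is 15 days.
The longest chain containing W totals 13 days.
Slack of W = 2 − 0 = 2 days.

2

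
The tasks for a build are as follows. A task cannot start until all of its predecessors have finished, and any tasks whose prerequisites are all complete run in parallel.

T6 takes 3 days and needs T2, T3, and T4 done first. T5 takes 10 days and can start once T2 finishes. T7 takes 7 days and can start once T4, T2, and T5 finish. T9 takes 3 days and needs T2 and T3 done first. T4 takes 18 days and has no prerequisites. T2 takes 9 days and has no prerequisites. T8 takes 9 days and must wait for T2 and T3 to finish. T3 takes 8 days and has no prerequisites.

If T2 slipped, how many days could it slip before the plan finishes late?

0

T2→T5→T7 = 9+10+7 = 26 sets the makespan at 26 days.
Longest path through T2: 26 days (earliest finish 9, latest finish 9).
Float = 26 − 26 = 0.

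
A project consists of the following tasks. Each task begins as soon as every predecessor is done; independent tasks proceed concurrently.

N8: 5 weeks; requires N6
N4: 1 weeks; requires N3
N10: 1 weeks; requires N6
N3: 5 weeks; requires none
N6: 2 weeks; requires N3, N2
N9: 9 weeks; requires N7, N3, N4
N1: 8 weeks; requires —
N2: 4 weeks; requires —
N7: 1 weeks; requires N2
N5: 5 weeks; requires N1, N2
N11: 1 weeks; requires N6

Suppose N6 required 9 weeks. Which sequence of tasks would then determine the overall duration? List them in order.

Actual critical path: N3→N4→N9 = 5+1+9 = 15 ⇒ 15 weeks.
N6 is off the critical path — its longest chain is 12 weeks, giving 3 of slack.
New critical path: N3→N6→N8 = 5+9+5 = 19 ⇒ 19 weeks.

N3, N6, N8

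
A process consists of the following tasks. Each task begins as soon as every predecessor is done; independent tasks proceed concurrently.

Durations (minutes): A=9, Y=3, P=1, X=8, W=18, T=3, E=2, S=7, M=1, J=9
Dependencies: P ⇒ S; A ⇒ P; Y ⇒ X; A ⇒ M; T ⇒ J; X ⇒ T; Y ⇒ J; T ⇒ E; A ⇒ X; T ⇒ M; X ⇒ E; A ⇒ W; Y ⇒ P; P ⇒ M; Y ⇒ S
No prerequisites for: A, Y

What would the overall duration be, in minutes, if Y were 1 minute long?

Actual critical path: A→X→T→J = 9+8+3+9 = 29 ⇒ 29 minutes.
The longest path through Y is only 23 minutes, so Y has float 6.
That remains the longest chain; total 29 minutes.

29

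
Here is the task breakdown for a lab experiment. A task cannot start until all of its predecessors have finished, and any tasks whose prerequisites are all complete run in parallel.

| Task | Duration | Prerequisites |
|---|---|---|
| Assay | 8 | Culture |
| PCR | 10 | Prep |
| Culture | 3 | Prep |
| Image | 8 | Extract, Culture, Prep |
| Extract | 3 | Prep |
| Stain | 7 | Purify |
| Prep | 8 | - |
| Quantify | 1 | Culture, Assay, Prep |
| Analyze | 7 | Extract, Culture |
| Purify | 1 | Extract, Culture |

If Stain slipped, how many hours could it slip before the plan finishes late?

The longest chain is Prep→Culture→Assay→Quantify = 8+3+8+1 = 20; overall finish 20 hours.
The longest chain containing Stain totals 19 hours.
Float = 20 − 19 = 1.

1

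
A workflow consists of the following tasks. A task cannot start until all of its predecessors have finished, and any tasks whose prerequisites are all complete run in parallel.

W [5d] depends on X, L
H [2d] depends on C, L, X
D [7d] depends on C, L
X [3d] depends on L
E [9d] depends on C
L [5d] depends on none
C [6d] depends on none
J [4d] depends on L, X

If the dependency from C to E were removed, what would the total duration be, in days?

Before: longest chain C→E = 6+9 = 15, finish 15.
Without C→E, E's earliest start moves from 6 to 0.
The longest chain is now C→D = 6+7 = 13, so the project takes 13 days.

13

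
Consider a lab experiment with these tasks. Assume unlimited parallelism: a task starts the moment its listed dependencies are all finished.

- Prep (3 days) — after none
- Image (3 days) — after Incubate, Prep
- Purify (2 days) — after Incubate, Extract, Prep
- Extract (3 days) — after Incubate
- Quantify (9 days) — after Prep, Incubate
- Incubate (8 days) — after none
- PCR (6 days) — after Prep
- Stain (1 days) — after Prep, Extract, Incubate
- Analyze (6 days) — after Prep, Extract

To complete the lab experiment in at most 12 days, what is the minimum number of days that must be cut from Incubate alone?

5

Current finish: 17 days; target: 12.
Incubate is on every critical path, so each day cut from Incubate cuts the finish by one (this holds down to a finish of 12).
Need 17 − 12 = 5 days off Incubate → Incubate becomes 3 days, finish becomes 12.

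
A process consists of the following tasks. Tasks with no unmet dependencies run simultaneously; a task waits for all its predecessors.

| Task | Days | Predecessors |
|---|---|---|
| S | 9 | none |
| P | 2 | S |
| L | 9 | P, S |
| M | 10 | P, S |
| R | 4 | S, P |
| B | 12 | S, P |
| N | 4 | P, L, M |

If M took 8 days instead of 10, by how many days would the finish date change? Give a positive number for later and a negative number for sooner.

Critical path before the change: S→P→M→N = 9+2+10+4 = 25 giving 25 days.
M is on the critical path; changing it to 8 makes that path 23 days.
Now S→P→L→N = 9+2+9+4 = 24 is longest, so the finish becomes 24 days.
Change in finish: 24 − 25 = -1 days.

-1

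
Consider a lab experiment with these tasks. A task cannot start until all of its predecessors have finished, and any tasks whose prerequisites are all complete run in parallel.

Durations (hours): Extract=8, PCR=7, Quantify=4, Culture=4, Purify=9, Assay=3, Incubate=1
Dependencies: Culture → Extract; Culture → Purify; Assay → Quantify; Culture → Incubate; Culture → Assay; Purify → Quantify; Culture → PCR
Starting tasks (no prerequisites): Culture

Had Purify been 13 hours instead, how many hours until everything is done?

Baseline: Culture→Purify→Quantify = 4+9+4 = 17 → 17 hours.
Since Purify is critical, the +4 change carries straight to that chain (now 21 hours).
That remains the longest chain; total 21 hours.

21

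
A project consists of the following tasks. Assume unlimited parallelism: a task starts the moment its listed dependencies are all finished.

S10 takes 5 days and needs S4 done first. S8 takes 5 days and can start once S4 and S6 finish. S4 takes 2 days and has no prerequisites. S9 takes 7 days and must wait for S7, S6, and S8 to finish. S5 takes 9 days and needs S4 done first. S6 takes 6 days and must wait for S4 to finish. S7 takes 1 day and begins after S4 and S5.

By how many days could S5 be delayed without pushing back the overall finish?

S4→S6→S8→S9 = 2+6+5+7 = 20 sets the makespan at 20 days.
Longest path through S5: 19 days (earliest finish 11, latest finish 12).
So S5 can slip 12 − 11 = 1 day.

1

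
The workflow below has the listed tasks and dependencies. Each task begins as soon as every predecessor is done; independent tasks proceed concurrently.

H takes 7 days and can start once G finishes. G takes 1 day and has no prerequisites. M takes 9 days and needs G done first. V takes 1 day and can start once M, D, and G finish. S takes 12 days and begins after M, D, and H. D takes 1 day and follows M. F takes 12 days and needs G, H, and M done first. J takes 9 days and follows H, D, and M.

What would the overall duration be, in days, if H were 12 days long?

25

The binding path is G→M→D→S = 1+9+1+12 = 23; finish at 23 days.
H is off the critical path — its longest chain is 20 days, giving 3 of slack.
Now G→H→F = 1+12+12 = 25 is longest, so the finish becomes 25 days.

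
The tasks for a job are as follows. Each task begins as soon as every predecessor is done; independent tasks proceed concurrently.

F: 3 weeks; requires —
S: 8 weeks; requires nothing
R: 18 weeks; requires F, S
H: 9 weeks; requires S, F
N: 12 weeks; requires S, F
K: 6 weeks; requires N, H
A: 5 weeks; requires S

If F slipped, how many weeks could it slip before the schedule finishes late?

5

The longest chain is S→R = 8+18 = 26; overall finish 26 weeks.
The longest chain containing F totals 21 weeks.
Slack of F = 5 − 0 = 5 weeks.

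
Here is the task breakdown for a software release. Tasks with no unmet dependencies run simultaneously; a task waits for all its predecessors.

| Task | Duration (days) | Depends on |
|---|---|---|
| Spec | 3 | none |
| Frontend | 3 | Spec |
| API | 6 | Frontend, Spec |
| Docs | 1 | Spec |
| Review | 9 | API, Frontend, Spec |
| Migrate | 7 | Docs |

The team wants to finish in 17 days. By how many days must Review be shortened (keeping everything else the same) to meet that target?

4

Current finish: 21 days; target: 17.
Review is on every critical path, so each day cut from Review cuts the finish by one (this holds down to a finish of 13).
Need 21 − 17 = 4 days off Review → Review becomes 5 days, finish becomes 17.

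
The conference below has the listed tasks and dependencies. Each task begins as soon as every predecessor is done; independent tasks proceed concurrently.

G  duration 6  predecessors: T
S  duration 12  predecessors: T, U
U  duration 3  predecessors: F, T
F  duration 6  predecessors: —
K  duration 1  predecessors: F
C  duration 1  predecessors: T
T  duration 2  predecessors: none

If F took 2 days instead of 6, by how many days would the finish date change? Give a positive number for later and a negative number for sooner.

Actual critical path: F→U→S = 6+3+12 = 21 ⇒ 21 days.
F is on the critical path; changing it to 2 makes that path 17 days.
New critical path: T→U→S = 2+3+12 = 17 ⇒ 17 days.
Change in finish: 17 − 21 = -4 days.

-4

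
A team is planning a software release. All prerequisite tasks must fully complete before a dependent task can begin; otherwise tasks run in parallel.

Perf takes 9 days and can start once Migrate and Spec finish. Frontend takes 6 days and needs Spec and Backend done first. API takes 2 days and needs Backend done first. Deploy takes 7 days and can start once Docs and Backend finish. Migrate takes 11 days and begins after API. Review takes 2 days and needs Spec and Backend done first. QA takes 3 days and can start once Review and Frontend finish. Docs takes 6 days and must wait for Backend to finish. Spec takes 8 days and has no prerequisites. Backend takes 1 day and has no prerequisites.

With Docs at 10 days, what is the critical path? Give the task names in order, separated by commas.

Backend, API, Migrate, Perf

As given, the longest chain is Backend→API→Migrate→Perf = 1+2+11+9 = 23, so the finish is 23 days.
Docs has 9 days of float (longest path through it is 14).
No other chain overtakes it, so the finish is 23 days.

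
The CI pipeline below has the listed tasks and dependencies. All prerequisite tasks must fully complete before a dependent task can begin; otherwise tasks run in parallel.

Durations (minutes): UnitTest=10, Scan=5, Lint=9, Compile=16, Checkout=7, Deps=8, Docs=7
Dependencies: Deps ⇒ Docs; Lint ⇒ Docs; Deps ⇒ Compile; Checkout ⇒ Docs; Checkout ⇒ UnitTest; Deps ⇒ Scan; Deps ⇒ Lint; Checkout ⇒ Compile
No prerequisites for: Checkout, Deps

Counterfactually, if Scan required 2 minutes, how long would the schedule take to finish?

24

Baseline: Deps→Compile = 8+16 = 24 → 24 minutes.
The longest path through Scan is only 13 minutes, so Scan has float 11.
The critical path is still Deps→Compile; finish is now 24 minutes.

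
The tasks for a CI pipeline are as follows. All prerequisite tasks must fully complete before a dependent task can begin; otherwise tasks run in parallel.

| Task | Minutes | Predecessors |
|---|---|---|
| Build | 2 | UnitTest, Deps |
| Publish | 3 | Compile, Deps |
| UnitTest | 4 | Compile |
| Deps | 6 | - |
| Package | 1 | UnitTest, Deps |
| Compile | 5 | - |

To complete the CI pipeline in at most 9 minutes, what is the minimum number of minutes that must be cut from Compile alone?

Current finish: 11 minutes; target: 9.
Compile is on every critical path, so each minute cut from Compile cuts the finish by one (this holds down to a finish of 9).
Need 11 − 9 = 2 minutes off Compile → Compile becomes 3 minutes, finish becomes 9.

2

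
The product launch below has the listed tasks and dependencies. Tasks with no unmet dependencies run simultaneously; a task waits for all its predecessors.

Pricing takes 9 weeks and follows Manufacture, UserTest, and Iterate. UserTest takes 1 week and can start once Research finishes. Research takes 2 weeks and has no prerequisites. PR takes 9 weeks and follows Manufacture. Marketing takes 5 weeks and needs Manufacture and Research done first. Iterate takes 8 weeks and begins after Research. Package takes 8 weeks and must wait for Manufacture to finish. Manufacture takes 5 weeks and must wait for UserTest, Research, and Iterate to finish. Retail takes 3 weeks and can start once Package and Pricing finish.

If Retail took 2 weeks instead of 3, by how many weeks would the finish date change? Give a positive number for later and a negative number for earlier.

Critical path before the change: Research→Iterate→Manufacture→Pricing→Retail = 2+8+5+9+3 = 27 giving 27 weeks.
Since Retail is critical, the -1 change carries straight to that chain (now 26 weeks).
No other chain overtakes it, so the finish is 26 weeks.
Change in finish: 26 − 27 = -1 weeks.

-1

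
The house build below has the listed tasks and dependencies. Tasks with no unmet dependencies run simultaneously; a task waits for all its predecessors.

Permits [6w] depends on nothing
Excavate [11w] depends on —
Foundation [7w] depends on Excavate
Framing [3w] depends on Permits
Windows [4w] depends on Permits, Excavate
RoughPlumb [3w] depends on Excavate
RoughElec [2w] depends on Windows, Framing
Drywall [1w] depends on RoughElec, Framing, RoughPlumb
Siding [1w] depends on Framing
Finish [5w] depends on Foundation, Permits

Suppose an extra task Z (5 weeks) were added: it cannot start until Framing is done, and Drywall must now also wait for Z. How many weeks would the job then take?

Originally the job takes 23 weeks.
With Z inserted, Drywall now waits for max(RoughElec, Framing, RoughPlumb, Z).
New critical path: Excavate→Foundation→Finish = 11+7+5 = 23 ⇒ 23 weeks.

23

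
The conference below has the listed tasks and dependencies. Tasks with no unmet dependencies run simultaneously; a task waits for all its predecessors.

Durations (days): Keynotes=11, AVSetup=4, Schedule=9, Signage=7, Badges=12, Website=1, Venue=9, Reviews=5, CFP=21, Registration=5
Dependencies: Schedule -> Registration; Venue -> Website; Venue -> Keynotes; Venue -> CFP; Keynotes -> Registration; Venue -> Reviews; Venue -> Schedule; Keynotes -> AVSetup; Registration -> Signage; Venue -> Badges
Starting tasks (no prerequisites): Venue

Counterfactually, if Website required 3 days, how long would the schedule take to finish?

The binding path is Venue→Keynotes→Registration→Signage = 9+11+5+7 = 32; finish at 32 days.
Website has 22 days of float (longest path through it is 10).
That remains the longest chain; total 32 days.

32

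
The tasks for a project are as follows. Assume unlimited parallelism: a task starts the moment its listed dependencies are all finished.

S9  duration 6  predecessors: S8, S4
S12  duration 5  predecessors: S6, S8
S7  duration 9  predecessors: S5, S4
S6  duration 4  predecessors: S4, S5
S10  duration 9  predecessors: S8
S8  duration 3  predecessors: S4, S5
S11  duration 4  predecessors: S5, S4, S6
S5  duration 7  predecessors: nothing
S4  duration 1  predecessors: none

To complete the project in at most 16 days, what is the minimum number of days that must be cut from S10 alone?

Current finish: 19 days; target: 16.
S10 is on every critical path, so each day cut from S10 cuts the finish by one (this holds down to a finish of 16).
Need 19 − 16 = 3 days off S10 → S10 becomes 6 days, finish becomes 16.

3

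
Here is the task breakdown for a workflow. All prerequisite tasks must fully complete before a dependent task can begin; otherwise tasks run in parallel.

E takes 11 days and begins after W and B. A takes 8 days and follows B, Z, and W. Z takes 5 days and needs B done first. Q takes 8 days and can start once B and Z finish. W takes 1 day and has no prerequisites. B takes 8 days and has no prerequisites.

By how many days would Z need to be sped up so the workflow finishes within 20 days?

Current finish: 21 days; target: 20.
Z is on every critical path, so each day cut from Z cuts the finish by one (this holds down to a finish of 19).
Need 21 − 20 = 1 day off Z → Z becomes 4 days, finish becomes 20.

1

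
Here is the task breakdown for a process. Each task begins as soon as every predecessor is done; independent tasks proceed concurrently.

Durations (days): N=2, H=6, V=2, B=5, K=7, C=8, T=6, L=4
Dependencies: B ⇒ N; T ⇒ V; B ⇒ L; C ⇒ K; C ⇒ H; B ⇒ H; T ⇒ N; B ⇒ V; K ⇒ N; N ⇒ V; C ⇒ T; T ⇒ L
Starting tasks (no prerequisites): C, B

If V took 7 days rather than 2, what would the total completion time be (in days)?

As given, the longest chain is C→K→N→V = 8+7+2+2 = 19, so the finish is 19 days.
V lies on that path, so at 7 days the path becomes 24 days.
No other chain overtakes it, so the finish is 24 days.

24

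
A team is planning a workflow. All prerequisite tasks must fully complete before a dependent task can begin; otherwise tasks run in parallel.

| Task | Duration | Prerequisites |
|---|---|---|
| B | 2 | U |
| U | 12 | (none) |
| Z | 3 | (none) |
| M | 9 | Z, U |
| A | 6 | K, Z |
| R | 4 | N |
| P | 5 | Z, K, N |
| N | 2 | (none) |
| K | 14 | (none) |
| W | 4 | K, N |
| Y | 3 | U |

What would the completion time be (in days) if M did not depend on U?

Original critical path: U→M = 12+9 = 21 ⇒ 21 days.
Without U→M, M's earliest start moves from 12 to 3.
The longest chain is now K→A = 14+6 = 20, so the job takes 20 days.

20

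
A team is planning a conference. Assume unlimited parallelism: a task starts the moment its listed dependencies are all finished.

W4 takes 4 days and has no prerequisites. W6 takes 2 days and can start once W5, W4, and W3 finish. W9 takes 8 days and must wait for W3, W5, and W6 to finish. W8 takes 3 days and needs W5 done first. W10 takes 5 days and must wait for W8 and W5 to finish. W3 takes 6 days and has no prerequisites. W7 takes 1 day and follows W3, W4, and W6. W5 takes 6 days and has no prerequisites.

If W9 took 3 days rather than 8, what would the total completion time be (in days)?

Actual critical path: W3→W6→W9 = 6+2+8 = 16 ⇒ 16 days.
W9 is on the critical path; changing it to 3 makes that path 11 days.
New critical path: W5→W8→W10 = 6+3+5 = 14 ⇒ 14 days.

14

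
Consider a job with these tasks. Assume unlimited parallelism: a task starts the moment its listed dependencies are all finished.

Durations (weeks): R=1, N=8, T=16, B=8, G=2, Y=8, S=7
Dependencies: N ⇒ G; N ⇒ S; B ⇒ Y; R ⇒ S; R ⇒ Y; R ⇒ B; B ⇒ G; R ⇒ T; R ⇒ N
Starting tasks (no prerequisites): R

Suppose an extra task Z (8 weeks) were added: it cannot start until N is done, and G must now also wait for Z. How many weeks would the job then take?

19

Originally the job takes 17 weeks.
With Z inserted, G now waits for max(N, B, Z).
New critical path: R→N→Z→G = 1+8+8+2 = 19 ⇒ 19 weeks.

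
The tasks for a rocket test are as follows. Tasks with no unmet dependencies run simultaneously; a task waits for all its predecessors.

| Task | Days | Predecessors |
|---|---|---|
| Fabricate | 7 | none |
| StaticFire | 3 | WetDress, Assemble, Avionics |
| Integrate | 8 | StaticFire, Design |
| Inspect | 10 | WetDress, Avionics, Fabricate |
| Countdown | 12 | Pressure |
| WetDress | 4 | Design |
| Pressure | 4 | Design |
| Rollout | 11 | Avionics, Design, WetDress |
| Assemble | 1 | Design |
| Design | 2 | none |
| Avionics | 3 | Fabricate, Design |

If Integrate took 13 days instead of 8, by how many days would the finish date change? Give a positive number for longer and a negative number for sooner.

5

The binding path is Fabricate→Avionics→StaticFire→Integrate = 7+3+3+8 = 21; finish at 21 days.
Since Integrate is critical, the +5 change carries straight to that chain (now 26 days).
That remains the longest chain; total 26 days.
Change in finish: 26 − 21 = +5 days.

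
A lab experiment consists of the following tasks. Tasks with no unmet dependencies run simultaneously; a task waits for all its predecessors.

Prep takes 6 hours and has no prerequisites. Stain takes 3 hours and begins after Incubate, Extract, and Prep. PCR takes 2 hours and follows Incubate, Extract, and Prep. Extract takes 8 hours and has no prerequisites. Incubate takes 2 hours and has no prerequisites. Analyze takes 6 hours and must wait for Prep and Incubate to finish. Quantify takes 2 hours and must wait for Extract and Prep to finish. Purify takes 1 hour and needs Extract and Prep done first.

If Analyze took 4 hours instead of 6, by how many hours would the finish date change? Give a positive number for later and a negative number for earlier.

Critical path before the change: Prep→Analyze = 6+6 = 12 giving 12 hours.
Analyze is on the critical path; changing it to 4 makes that path 10 hours.
Now Extract→Stain = 8+3 = 11 is longest, so the finish becomes 11 hours.
Change in finish: 11 − 12 = -1 hours.

-1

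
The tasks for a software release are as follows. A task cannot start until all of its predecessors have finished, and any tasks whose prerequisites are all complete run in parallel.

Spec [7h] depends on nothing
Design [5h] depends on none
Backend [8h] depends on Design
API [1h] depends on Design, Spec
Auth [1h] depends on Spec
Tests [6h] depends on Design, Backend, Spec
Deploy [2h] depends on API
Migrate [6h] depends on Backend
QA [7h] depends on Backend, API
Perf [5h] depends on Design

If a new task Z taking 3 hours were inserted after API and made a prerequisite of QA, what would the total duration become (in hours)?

20

Originally the software release takes 20 hours.
With Z inserted, QA now waits for max(Backend, API, Z).
New critical path: Design→Backend→QA = 5+8+7 = 20 ⇒ 20 hours.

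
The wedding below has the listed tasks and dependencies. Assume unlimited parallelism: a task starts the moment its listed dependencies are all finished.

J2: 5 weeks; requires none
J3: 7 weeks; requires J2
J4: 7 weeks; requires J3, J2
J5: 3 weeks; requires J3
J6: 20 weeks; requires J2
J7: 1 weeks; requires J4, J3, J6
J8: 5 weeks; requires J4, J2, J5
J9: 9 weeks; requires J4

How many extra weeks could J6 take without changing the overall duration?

2

J2→J3→J4→J9 = 5+7+7+9 = 28 sets the makespan at 28 weeks.
J6 finishes as early as 25 and must finish by 27.
So J6 can slip 27 − 25 = 2 weeks.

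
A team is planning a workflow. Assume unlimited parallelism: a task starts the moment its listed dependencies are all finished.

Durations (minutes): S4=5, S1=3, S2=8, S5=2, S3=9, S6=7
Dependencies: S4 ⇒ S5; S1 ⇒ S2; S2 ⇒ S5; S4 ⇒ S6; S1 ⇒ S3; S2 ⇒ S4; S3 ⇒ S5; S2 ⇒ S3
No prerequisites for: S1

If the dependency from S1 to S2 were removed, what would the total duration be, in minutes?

20

With the dependency in place, S1→S2→S4→S6 = 3+8+5+7 = 23 sets the finish at 23 minutes.
Without S1→S2, S2's earliest start moves from 3 to 0.
The longest chain is now S2→S4→S6 = 8+5+7 = 20, so the project takes 20 minutes.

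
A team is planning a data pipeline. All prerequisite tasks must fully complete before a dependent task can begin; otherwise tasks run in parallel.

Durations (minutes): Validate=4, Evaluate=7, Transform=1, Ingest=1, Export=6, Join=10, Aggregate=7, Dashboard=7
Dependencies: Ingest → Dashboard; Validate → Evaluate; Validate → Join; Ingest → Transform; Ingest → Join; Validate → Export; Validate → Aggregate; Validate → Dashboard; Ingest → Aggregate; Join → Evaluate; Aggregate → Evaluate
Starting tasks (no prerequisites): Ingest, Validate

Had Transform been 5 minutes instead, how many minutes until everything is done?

As given, the longest chain is Validate→Join→Evaluate = 4+10+7 = 21, so the finish is 21 minutes.
Transform is off the critical path — its longest chain is 2 minutes, giving 19 of slack.
That remains the longest chain; total 21 minutes.

21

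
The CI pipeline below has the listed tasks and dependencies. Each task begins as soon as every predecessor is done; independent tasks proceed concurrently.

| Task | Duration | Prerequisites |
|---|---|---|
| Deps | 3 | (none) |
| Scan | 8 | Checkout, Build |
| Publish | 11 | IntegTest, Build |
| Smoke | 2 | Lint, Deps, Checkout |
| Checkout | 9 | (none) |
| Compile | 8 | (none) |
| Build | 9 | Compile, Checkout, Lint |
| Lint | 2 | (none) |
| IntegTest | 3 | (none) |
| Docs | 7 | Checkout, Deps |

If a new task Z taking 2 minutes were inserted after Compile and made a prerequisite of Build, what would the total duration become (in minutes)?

Originally the project takes 29 minutes.
With Z inserted, Build now waits for max(Compile, Checkout, Lint, Z).
New critical path: Compile→Z→Build→Publish = 8+2+9+11 = 30 ⇒ 30 minutes.

30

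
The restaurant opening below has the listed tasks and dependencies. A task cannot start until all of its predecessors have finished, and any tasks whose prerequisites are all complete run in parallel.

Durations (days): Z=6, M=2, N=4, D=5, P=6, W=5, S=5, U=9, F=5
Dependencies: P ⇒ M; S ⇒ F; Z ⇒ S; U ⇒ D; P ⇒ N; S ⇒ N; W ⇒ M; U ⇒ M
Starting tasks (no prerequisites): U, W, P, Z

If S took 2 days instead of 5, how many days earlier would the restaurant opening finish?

2

Actual critical path: Z→S→F = 6+5+5 = 16 ⇒ 16 days.
S is on the critical path; changing it to 2 makes that path 13 days.
The binding chain switches to U→D = 9+5 = 14; finish 14 days.
Change in finish: 14 − 16 = -2 days.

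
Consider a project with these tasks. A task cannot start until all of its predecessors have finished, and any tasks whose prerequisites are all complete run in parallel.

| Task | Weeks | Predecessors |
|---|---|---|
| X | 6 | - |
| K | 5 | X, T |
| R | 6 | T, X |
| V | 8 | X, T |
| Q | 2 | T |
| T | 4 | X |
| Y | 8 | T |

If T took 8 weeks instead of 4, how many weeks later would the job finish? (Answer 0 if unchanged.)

4

Critical path before the change: X→T→V = 6+4+8 = 18 giving 18 weeks.
Since T is critical, the +4 change carries straight to that chain (now 22 weeks).
No other chain overtakes it, so the finish is 22 weeks.
Change in finish: 22 − 18 = +4 weeks.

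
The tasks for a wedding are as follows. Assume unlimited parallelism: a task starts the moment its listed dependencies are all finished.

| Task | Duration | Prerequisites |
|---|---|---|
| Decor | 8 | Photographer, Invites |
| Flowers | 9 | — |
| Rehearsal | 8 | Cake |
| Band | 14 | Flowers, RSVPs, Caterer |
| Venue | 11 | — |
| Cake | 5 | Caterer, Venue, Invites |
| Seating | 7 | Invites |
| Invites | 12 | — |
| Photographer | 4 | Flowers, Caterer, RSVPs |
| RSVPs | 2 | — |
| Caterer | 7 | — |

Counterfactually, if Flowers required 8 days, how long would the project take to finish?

25

The binding path is Invites→Cake→Rehearsal = 12+5+8 = 25; finish at 25 days.
Flowers is off the critical path — its longest chain is 23 days, giving 2 of slack.
That remains the longest chain; total 25 days.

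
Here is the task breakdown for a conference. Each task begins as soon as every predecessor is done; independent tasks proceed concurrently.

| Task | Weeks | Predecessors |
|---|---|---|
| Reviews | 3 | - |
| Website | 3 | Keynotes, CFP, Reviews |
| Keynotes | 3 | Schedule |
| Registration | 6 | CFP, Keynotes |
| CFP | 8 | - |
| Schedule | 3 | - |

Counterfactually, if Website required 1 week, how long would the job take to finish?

Critical path before the change: CFP→Registration = 8+6 = 14 giving 14 weeks.
The longest path through Website is only 11 weeks, so Website has float 3.
No other chain overtakes it, so the finish is 14 weeks.

14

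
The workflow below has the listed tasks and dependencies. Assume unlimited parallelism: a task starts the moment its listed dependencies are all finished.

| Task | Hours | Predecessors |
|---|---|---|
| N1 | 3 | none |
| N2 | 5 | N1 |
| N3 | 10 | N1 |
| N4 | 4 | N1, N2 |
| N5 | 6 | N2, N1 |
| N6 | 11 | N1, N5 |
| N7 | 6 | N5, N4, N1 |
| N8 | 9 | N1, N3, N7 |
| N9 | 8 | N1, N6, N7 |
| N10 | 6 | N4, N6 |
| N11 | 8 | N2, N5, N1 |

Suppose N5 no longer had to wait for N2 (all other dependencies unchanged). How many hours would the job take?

28

Before: longest chain N1→N2→N5→N6→N9 = 3+5+6+11+8 = 33, finish 33.
Without N2→N5, N5's earliest start moves from 8 to 3.
New critical path: N1→N5→N6→N9 = 3+6+11+8 = 28 ⇒ 28 hours.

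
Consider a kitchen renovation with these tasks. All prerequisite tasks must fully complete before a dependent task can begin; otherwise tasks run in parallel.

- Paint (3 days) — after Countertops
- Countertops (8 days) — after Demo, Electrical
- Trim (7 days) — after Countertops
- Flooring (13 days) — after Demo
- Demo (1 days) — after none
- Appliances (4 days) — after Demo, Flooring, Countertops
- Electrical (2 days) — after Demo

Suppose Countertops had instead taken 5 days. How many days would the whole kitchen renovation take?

18

As given, the longest chain is Demo→Electrical→Countertops→Trim = 1+2+8+7 = 18, so the finish is 18 days.
Countertops lies on that path, so at 5 days the path becomes 15 days.
New critical path: Demo→Flooring→Appliances = 1+13+4 = 18 ⇒ 18 days.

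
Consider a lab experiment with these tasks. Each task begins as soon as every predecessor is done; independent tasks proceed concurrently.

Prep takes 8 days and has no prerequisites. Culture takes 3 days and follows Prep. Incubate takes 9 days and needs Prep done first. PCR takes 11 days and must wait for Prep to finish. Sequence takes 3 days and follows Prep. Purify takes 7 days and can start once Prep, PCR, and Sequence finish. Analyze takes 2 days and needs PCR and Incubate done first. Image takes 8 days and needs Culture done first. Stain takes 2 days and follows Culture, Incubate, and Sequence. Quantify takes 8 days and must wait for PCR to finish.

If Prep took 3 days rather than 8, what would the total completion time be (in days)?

22

Actual critical path: Prep→PCR→Quantify = 8+11+8 = 27 ⇒ 27 days.
Prep is on the critical path; changing it to 3 makes that path 22 days.
The critical path is still Prep→PCR→Quantify; finish is now 22 days.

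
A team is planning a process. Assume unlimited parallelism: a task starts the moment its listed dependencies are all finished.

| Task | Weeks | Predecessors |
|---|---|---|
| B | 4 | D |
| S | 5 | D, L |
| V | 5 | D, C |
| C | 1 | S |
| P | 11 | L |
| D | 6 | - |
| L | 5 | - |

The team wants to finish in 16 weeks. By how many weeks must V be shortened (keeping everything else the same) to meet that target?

Current finish: 17 weeks; target: 16.
V is on every critical path, so each week cut from V cuts the finish by one (this holds down to a finish of 16).
Need 17 − 16 = 1 week off V → V becomes 4 weeks, finish becomes 16.

1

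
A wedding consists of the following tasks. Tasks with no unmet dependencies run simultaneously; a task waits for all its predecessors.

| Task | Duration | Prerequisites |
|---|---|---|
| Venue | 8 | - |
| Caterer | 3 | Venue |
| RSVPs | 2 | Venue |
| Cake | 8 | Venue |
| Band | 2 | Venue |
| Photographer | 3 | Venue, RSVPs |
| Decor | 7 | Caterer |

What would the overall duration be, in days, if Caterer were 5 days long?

Critical path before the change: Venue→Caterer→Decor = 8+3+7 = 18 giving 18 days.
Caterer is on the critical path; changing it to 5 makes that path 20 days.
That remains the longest chain; total 20 days.

20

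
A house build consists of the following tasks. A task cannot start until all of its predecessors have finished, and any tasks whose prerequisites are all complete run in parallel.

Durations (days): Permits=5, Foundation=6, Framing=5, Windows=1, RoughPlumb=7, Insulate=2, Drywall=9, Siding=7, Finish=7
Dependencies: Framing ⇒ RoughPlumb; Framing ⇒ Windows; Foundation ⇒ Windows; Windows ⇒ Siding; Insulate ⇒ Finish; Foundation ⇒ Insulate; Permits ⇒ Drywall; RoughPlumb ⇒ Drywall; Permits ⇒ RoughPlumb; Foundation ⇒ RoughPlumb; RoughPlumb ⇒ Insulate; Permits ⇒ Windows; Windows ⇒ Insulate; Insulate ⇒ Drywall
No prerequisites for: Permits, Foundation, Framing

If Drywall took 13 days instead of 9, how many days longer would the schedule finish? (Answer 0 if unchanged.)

4

The binding path is Foundation→RoughPlumb→Insulate→Drywall = 6+7+2+9 = 24; finish at 24 days.
Since Drywall is critical, the +4 change carries straight to that chain (now 28 days).
The critical path is still Foundation→RoughPlumb→Insulate→Drywall; finish is now 28 days.
Change in finish: 28 − 24 = +4 days.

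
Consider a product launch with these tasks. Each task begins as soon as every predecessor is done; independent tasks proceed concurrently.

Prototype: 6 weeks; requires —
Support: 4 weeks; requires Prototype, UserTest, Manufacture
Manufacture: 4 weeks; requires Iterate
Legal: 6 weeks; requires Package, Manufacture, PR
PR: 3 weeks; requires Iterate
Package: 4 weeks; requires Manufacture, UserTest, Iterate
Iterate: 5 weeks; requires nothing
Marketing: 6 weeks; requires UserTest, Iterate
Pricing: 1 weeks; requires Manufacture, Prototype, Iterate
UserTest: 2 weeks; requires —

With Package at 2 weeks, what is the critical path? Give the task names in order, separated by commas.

As given, the longest chain is Iterate→Manufacture→Package→Legal = 5+4+4+6 = 19, so the finish is 19 weeks.
Package lies on that path, so at 2 weeks the path becomes 17 weeks.
That remains the longest chain; total 17 weeks.

Iterate, Manufacture, Package, Legal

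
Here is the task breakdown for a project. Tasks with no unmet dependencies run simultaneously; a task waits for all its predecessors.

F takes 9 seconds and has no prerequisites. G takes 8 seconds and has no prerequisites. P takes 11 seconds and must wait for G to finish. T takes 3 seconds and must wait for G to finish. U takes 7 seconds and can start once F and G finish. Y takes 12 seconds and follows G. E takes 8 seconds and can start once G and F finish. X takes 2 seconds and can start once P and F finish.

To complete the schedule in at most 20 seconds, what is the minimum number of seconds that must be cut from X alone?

1

Current finish: 21 seconds; target: 20.
X is on every critical path, so each second cut from X cuts the finish by one (this holds down to a finish of 20).
Need 21 − 20 = 1 second off X → X becomes 1 second, finish becomes 20.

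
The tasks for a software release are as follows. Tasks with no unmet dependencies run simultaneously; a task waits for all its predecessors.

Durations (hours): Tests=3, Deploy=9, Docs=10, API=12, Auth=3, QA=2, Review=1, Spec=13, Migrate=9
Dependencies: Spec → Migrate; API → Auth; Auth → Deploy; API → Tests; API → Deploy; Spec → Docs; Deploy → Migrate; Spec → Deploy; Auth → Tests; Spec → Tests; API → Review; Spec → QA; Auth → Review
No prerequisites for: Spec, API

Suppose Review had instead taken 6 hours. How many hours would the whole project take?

Actual critical path: API→Auth→Deploy→Migrate = 12+3+9+9 = 33 ⇒ 33 hours.
The longest path through Review is only 16 hours, so Review has float 17.
No other chain overtakes it, so the finish is 33 hours.

33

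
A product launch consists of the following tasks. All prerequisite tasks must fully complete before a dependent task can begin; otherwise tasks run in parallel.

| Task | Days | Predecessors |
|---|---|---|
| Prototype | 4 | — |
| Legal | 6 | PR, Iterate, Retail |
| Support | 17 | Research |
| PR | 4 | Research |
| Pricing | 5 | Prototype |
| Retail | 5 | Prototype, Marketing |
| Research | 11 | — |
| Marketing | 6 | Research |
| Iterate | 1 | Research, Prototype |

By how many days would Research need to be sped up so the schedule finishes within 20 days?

Current finish: 28 days; target: 20.
Research is on every critical path, so each day cut from Research cuts the finish by one (this holds down to a finish of 18).
Need 28 − 20 = 8 days off Research → Research becomes 3 days, finish becomes 20.

8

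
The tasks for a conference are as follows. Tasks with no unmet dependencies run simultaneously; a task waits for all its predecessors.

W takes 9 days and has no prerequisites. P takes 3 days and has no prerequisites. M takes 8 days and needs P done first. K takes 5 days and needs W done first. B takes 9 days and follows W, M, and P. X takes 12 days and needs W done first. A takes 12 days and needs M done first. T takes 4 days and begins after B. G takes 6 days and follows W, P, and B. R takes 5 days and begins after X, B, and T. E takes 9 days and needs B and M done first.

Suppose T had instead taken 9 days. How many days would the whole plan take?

As given, the longest chain is P→M→B→T→R = 3+8+9+4+5 = 29, so the finish is 29 days.
T lies on that path, so at 9 days the path becomes 34 days.
No other chain overtakes it, so the finish is 34 days.

34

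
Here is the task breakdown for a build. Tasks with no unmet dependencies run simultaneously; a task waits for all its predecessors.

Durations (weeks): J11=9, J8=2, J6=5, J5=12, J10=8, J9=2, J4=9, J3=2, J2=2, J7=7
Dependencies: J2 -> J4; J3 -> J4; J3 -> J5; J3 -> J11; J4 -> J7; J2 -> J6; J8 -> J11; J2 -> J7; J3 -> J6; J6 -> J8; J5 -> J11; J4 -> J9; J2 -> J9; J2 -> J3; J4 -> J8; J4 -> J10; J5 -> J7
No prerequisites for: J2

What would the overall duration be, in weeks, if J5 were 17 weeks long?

As given, the longest chain is J2→J3→J5→J11 = 2+2+12+9 = 25, so the finish is 25 weeks.
Since J5 is critical, the +5 change carries straight to that chain (now 30 weeks).
That remains the longest chain; total 30 weeks.

30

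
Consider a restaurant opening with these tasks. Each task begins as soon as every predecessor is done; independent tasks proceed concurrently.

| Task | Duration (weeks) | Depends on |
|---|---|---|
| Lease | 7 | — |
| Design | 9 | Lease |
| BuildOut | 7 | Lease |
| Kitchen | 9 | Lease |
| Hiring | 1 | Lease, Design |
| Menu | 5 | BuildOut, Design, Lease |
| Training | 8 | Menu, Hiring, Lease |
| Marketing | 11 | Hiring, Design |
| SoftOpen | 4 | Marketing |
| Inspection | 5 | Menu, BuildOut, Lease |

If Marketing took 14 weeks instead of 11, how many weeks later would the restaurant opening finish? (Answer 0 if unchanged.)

3

Baseline: Lease→Design→Hiring→Marketing→SoftOpen = 7+9+1+11+4 = 32 → 32 weeks.
Since Marketing is critical, the +3 change carries straight to that chain (now 35 weeks).
No other chain overtakes it, so the finish is 35 weeks.
Change in finish: 35 − 32 = +3 weeks.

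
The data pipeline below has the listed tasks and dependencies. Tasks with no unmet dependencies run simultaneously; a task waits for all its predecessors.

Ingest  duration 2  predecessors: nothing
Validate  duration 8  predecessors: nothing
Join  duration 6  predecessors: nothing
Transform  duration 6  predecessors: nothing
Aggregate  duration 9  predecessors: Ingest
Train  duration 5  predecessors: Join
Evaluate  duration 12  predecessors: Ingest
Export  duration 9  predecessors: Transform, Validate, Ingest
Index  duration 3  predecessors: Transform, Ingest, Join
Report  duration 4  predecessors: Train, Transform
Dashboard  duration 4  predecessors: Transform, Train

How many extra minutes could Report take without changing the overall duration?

2

Critical path: Validate→Export = 8+9 = 17, so the finish is 17 minutes.
Report finishes as early as 15 and must finish by 17.
Slack of Report = 13 − 11 = 2 minutes.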